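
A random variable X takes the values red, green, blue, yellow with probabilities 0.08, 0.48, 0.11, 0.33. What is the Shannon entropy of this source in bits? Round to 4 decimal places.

1.6779 bits

H = −Σ pᵢ log₂ pᵢ.
−0.08·log₂(0.08) = 0.2915
−0.48·log₂(0.48) = 0.5083
−0.11·log₂(0.11) = 0.3503
−0.33·log₂(0.33) = 0.5278
Sum ≈ 1.6779 → 1.6779 bits.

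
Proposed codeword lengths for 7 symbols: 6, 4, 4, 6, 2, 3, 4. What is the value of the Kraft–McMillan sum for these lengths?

0.59375

With common denominator 2^6 = 64: Σ 2^(−ℓᵢ) = 1/64 + 4/64 + 4/64 + 1/64 + 16/64 + 8/64 + 4/64 = 38/64 = 0.59375.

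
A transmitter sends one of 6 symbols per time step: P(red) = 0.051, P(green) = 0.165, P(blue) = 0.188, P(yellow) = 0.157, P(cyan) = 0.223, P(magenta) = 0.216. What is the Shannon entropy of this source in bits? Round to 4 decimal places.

2.4809 bits

H = −Σ pᵢ log₂ pᵢ.
−0.051·log₂(0.051) = 0.2190
−0.165·log₂(0.165) = 0.4289
−0.188·log₂(0.188) = 0.4533
−0.157·log₂(0.157) = 0.4194
−0.223·log₂(0.223) = 0.4828
−0.216·log₂(0.216) = 0.4776
Sum ≈ 2.4809 → 2.4809 bits.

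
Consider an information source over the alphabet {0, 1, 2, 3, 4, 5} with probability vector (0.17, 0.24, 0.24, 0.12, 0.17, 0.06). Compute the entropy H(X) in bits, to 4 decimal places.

2.4680 bits

H = −Σ pᵢ log₂ pᵢ.
−0.17·log₂(0.17) = 0.4346
−0.24·log₂(0.24) = 0.4941
−0.24·log₂(0.24) = 0.4941
−0.12·log₂(0.12) = 0.3671
−0.17·log₂(0.17) = 0.4346
−0.06·log₂(0.06) = 0.2435
Sum ≈ 2.4680 → 2.4680 bits.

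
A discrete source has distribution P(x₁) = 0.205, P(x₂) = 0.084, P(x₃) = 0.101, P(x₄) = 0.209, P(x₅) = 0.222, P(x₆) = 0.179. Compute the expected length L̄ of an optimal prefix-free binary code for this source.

2.549 bits/symbol

Repeatedly combine the two least-probable nodes; the expected code length is the sum of the merged weights.
merge 21/250 + 101/1000 → 37/200
merge 179/1000 + 37/200 → 91/250
merge 41/200 + 209/1000 → 207/500
merge 111/500 + 91/250 → 293/500
merge 207/500 + 293/500 → 1
L = 37/200 + 91/250 + 207/500 + 293/500 + 1 = 2549/1000 = 2.549 bits/symbol.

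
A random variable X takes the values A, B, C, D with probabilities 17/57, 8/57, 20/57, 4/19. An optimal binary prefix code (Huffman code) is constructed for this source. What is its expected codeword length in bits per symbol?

2 bits/symbol

Repeatedly combine the two least-probable nodes; the expected code length is the sum of the merged weights.
merge 8/57 + 4/19 → 20/57
merge 17/57 + 20/57 → 37/57
merge 20/57 + 37/57 → 1
L = 20/57 + 37/57 + 1 = 2 bits/symbol.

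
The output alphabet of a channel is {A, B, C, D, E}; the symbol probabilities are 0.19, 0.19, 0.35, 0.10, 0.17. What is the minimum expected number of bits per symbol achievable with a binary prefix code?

Repeatedly combine the two least-probable nodes; the expected code length is the sum of the merged weights.
merge 1/10 + 17/100 → 27/100
merge 19/100 + 19/100 → 19/50
merge 27/100 + 7/20 → 31/50
merge 19/50 + 31/50 → 1
L = 27/100 + 19/50 + 31/50 + 1 = 227/100 = 2.27 bits/symbol.

2.27 bits/symbol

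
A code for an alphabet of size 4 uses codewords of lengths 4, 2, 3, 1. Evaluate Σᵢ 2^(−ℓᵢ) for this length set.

0.9375

With common denominator 2^4 = 16: Σ 2^(−ℓᵢ) = 1/16 + 4/16 + 2/16 + 8/16 = 15/16 = 0.9375.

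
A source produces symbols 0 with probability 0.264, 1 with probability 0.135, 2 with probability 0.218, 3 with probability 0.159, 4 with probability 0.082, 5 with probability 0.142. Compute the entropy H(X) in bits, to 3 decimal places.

H = −Σ pᵢ log₂ pᵢ.
−0.264·log₂(0.264) = 0.5072
−0.135·log₂(0.135) = 0.3900
−0.218·log₂(0.218) = 0.4791
−0.159·log₂(0.159) = 0.4218
−0.082·log₂(0.082) = 0.2959
−0.142·log₂(0.142) = 0.3999
Sum ≈ 2.4939 → 2.494 bits.

2.494 bits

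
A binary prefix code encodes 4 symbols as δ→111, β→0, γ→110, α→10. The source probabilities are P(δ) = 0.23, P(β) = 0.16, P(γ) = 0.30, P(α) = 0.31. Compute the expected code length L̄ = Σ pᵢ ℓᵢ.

L̄ = Σ pᵢ·ℓᵢ = 0.23·3 + 0.16·1 + 0.30·3 + 0.31·2 = 2.37 bits/symbol.

2.37 bits/symbol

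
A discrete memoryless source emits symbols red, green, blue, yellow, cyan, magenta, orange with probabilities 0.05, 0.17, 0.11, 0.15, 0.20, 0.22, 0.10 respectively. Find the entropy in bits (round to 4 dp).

2.6887 bits

H = −Σ pᵢ log₂ pᵢ.
−0.05·log₂(0.05) = 0.2161
−0.17·log₂(0.17) = 0.4346
−0.11·log₂(0.11) = 0.3503
−0.15·log₂(0.15) = 0.4105
−0.20·log₂(0.20) = 0.4644
−0.22·log₂(0.22) = 0.4806
−0.10·log₂(0.10) = 0.3322
Sum ≈ 2.6887 → 2.6887 bits.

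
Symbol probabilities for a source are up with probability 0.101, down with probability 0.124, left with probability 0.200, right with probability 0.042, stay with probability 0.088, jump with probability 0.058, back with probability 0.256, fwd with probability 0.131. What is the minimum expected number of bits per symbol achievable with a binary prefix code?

2.832 bits/symbol

Repeatedly combine the two least-probable nodes; the expected code length is the sum of the merged weights.
merge 21/500 + 29/500 → 1/10
merge 11/125 + 1/10 → 47/250
merge 101/1000 + 31/250 → 9/40
merge 131/1000 + 47/250 → 319/1000
merge 1/5 + 9/40 → 17/40
merge 32/125 + 319/1000 → 23/40
merge 17/40 + 23/40 → 1
L = 1/10 + 47/250 + 9/40 + 319/1000 + 17/40 + 23/40 + 1 = 354/125 = 2.832 bits/symbol.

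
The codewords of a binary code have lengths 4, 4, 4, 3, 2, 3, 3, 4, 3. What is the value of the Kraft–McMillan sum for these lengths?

With common denominator 2^4 = 16: Σ 2^(−ℓᵢ) = 1/16 + 1/16 + 1/16 + 2/16 + 4/16 + 2/16 + 2/16 + 1/16 + 2/16 = 16/16 = 1.

1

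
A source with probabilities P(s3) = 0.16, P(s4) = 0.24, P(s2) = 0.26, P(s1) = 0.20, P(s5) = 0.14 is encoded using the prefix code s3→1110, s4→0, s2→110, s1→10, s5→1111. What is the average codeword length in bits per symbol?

2.62 bits/symbol

L̄ = Σ pᵢ·ℓᵢ = 0.16·4 + 0.24·1 + 0.26·3 + 0.20·2 + 0.14·4 = 2.62 bits/symbol.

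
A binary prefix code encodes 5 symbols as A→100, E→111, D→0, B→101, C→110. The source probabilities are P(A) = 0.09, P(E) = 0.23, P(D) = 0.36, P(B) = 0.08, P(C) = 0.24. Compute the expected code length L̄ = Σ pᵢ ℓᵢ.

2.28 bits/symbol

L̄ = Σ pᵢ·ℓᵢ = 0.09·3 + 0.23·3 + 0.36·1 + 0.08·3 + 0.24·3 = 2.28 bits/symbol.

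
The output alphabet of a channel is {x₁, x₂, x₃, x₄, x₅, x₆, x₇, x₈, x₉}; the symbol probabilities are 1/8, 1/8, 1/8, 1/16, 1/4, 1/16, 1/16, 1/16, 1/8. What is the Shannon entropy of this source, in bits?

3 bits

Each probability is a power of 1/2, so log₂(1/p) is an integer.
H = Σ p·log₂(1/p) = 1/8·3 + 1/8·3 + 1/8·3 + 1/16·4 + 1/4·2 + 1/16·4 + 1/16·4 + 1/16·4 + 1/8·3 = 3 bits.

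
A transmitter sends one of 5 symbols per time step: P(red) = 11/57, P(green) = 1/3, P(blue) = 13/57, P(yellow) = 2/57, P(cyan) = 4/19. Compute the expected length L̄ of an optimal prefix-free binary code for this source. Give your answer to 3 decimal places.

2.228 bits/symbol

Repeatedly combine the two least-probable nodes; the expected code length is the sum of the merged weights.
merge 2/57 + 11/57 → 13/57
merge 4/19 + 13/57 → 25/57
merge 13/57 + 1/3 → 32/57
merge 25/57 + 32/57 → 1
L = 13/57 + 25/57 + 32/57 + 1 = 127/57 ≈ 2.228 bits/symbol.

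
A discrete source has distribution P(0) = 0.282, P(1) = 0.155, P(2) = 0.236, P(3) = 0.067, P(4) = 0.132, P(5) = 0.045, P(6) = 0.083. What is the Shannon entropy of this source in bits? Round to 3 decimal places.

H = −Σ pᵢ log₂ pᵢ.
−0.282·log₂(0.282) = 0.5150
−0.155·log₂(0.155) = 0.4169
−0.236·log₂(0.236) = 0.4916
−0.067·log₂(0.067) = 0.2613
−0.132·log₂(0.132) = 0.3856
−0.045·log₂(0.045) = 0.2013
−0.083·log₂(0.083) = 0.2980
Sum ≈ 2.5698 → 2.570 bits.

2.570 bits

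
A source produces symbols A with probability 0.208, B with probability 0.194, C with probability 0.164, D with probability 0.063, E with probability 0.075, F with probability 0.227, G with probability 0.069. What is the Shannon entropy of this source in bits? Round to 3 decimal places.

2.641 bits

H = −Σ pᵢ log₂ pᵢ.
−0.208·log₂(0.208) = 0.4712
−0.194·log₂(0.194) = 0.4590
−0.164·log₂(0.164) = 0.4278
−0.063·log₂(0.063) = 0.2513
−0.075·log₂(0.075) = 0.2803
−0.227·log₂(0.227) = 0.4856
−0.069·log₂(0.069) = 0.2662
Sum ≈ 2.6412 → 2.641 bits.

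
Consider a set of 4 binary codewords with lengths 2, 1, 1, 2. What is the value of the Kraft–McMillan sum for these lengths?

1.5

With common denominator 2^2 = 4: Σ 2^(−ℓᵢ) = 1/4 + 2/4 + 2/4 + 1/4 = 6/4 = 1.5.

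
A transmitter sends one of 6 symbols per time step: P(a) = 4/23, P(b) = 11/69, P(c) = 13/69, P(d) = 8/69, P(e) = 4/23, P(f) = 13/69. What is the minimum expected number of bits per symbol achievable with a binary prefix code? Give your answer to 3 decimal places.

2.623 bits/symbol

Repeatedly combine the two least-probable nodes; the expected code length is the sum of the merged weights.
merge 8/69 + 11/69 → 19/69
merge 4/23 + 4/23 → 8/23
merge 13/69 + 13/69 → 26/69
merge 19/69 + 8/23 → 43/69
merge 26/69 + 43/69 → 1
L = 19/69 + 8/23 + 26/69 + 43/69 + 1 = 181/69 ≈ 2.623 bits/symbol.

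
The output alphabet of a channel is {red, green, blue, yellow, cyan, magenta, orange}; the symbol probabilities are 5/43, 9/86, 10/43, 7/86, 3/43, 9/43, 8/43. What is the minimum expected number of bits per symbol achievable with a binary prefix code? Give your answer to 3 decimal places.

2.709 bits/symbol

Repeatedly combine the two least-probable nodes; the expected code length is the sum of the merged weights.
merge 3/43 + 7/86 → 13/86
merge 9/86 + 5/43 → 19/86
merge 13/86 + 8/43 → 29/86
merge 9/43 + 19/86 → 37/86
merge 10/43 + 29/86 → 49/86
merge 37/86 + 49/86 → 1
L = 13/86 + 19/86 + 29/86 + 37/86 + 49/86 + 1 = 233/86 ≈ 2.709 bits/symbol.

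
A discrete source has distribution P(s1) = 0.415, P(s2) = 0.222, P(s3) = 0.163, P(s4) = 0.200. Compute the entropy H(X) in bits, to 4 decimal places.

1.8996 bits

H = −Σ pᵢ log₂ pᵢ.
−0.415·log₂(0.415) = 0.5266
−0.222·log₂(0.222) = 0.4820
−0.163·log₂(0.163) = 0.4266
−0.200·log₂(0.200) = 0.4644
Sum ≈ 1.8996 → 1.8996 bits.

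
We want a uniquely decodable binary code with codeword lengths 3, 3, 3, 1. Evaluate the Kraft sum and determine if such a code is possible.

With common denominator 2^3 = 8: Σ 2^(−ℓᵢ) = 1/8 + 1/8 + 1/8 + 4/8 = 7/8 = 0.875.
Kraft's inequality requires Σ ≤ 1; here Σ = 0.875 ≤ 1, so such a prefix code exists.

0.875; yes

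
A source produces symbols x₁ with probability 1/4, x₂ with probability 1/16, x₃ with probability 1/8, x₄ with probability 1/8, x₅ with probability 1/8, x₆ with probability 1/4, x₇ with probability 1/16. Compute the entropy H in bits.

2.625 bits

Each probability is a power of 1/2, so log₂(1/p) is an integer.
H = Σ p·log₂(1/p) = 1/4·2 + 1/16·4 + 1/8·3 + 1/8·3 + 1/8·3 + 1/4·2 + 1/16·4 = 2.625 bits.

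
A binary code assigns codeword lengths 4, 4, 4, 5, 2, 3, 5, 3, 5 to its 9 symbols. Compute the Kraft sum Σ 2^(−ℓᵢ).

0.78125

With common denominator 2^5 = 32: Σ 2^(−ℓᵢ) = 2/32 + 2/32 + 2/32 + 1/32 + 8/32 + 4/32 + 1/32 + 4/32 + 1/32 = 25/32 = 0.78125.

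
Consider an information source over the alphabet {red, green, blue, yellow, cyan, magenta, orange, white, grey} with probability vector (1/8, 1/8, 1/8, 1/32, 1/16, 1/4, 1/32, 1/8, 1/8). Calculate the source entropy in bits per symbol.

Each probability is a power of 1/2, so log₂(1/p) is an integer.
H = Σ p·log₂(1/p) = 1/8·3 + 1/8·3 + 1/8·3 + 1/32·5 + 1/16·4 + 1/4·2 + 1/32·5 + 1/8·3 + 1/8·3 = 2.9375 bits.

2.9375 bits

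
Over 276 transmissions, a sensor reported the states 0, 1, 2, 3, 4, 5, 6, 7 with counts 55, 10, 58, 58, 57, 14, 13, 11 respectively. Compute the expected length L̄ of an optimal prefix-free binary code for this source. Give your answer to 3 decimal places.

Probabilities are the counts divided by 276.
Repeatedly combine the two least-probable nodes; the expected code length is the sum of the merged weights.
merge 5/138 + 11/276 → 7/92
merge 13/276 + 7/138 → 9/92
merge 7/92 + 9/92 → 4/23
merge 4/23 + 55/276 → 103/276
merge 19/92 + 29/138 → 5/12
merge 29/138 + 103/276 → 7/12
merge 5/12 + 7/12 → 1
L = 7/92 + 9/92 + 4/23 + 103/276 + 5/12 + 7/12 + 1 = 751/276 ≈ 2.721 bits/symbol.

2.721 bits/symbol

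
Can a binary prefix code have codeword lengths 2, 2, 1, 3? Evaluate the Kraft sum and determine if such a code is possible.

1.125; no

With common denominator 2^3 = 8: Σ 2^(−ℓᵢ) = 2/8 + 2/8 + 4/8 + 1/8 = 9/8 = 1.125.
Kraft's inequality requires Σ ≤ 1; here Σ = 1.125 > 1, so no such prefix code exists.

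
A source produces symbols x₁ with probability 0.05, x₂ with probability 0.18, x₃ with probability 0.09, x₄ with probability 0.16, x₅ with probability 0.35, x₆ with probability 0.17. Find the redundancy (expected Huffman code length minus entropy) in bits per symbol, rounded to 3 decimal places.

Entropy H = −Σ p log₂ p ≈ 2.3618 bits.
Huffman merges: 1/20+9/100→7/50; 7/50+4/25→3/10; 17/100+9/50→7/20; 3/10+7/20→13/20; 7/20+13/20→1. L = 61/25 ≈ 2.4400.
L − H = 2.4400 − 2.3618 = 0.078 bits.

0.078 bits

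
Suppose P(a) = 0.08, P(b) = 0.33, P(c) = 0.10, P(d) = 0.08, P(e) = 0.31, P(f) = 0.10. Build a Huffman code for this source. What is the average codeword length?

2.36 bits/symbol

Repeatedly combine the two least-probable nodes; the expected code length is the sum of the merged weights.
merge 2/25 + 2/25 → 4/25
merge 1/10 + 1/10 → 1/5
merge 4/25 + 1/5 → 9/25
merge 31/100 + 33/100 → 16/25
merge 9/25 + 16/25 → 1
L = 4/25 + 1/5 + 9/25 + 16/25 + 1 = 59/25 = 2.36 bits/symbol.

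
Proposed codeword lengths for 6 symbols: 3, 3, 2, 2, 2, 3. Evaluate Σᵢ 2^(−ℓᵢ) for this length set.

1.125

With common denominator 2^3 = 8: Σ 2^(−ℓᵢ) = 1/8 + 1/8 + 2/8 + 2/8 + 2/8 + 1/8 = 9/8 = 1.125.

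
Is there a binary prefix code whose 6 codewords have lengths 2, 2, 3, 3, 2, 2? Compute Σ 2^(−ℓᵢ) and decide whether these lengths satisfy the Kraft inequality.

1.25; no

With common denominator 2^3 = 8: Σ 2^(−ℓᵢ) = 2/8 + 2/8 + 1/8 + 1/8 + 2/8 + 2/8 = 10/8 = 1.25.
Kraft's inequality requires Σ ≤ 1; here Σ = 1.25 > 1, so no such prefix code exists.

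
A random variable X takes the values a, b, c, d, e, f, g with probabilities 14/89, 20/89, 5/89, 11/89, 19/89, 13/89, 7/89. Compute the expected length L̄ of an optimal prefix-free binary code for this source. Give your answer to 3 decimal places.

Repeatedly combine the two least-probable nodes; the expected code length is the sum of the merged weights.
merge 5/89 + 7/89 → 12/89
merge 11/89 + 12/89 → 23/89
merge 13/89 + 14/89 → 27/89
merge 19/89 + 20/89 → 39/89
merge 23/89 + 27/89 → 50/89
merge 39/89 + 50/89 → 1
L = 12/89 + 23/89 + 27/89 + 39/89 + 50/89 + 1 = 240/89 ≈ 2.697 bits/symbol.

2.697 bits/symbol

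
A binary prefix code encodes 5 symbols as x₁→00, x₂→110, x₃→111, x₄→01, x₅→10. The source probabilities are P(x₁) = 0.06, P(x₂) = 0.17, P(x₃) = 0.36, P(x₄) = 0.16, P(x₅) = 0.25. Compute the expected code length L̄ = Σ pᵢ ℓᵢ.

L̄ = Σ pᵢ·ℓᵢ = 0.06·2 + 0.17·3 + 0.36·3 + 0.16·2 + 0.25·2 = 2.53 bits/symbol.

2.53 bits/symbol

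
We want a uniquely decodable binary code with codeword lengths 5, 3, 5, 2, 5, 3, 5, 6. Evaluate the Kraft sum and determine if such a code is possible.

With common denominator 2^6 = 64: Σ 2^(−ℓᵢ) = 2/64 + 8/64 + 2/64 + 16/64 + 2/64 + 8/64 + 2/64 + 1/64 = 41/64 = 0.640625.
Kraft's inequality requires Σ ≤ 1; here Σ = 0.640625 ≤ 1, so such a prefix code exists.

0.640625; yes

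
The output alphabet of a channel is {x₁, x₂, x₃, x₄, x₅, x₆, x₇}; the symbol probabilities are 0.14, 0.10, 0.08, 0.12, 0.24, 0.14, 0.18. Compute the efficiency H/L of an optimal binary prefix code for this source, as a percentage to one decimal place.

Entropy H = −Σ p log₂ p ≈ 2.7244 bits.
Huffman merges: 2/25+1/10→9/50; 3/25+7/50→13/50; 7/50+9/50→8/25; 9/50+6/25→21/50; 13/50+8/25→29/50; 21/50+29/50→1. L = 69/25 ≈ 2.7600.
Efficiency = H/L = 2.7244/2.7600 = 98.7%.

98.7%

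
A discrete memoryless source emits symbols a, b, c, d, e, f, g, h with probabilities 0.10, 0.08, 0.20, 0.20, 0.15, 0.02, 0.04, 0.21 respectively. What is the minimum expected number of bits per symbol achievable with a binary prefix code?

Repeatedly combine the two least-probable nodes; the expected code length is the sum of the merged weights.
merge 1/50 + 1/25 → 3/50
merge 3/50 + 2/25 → 7/50
merge 1/10 + 7/50 → 6/25
merge 3/20 + 1/5 → 7/20
merge 1/5 + 21/100 → 41/100
merge 6/25 + 7/20 → 59/100
merge 41/100 + 59/100 → 1
L = 3/50 + 7/50 + 6/25 + 7/20 + 41/100 + 59/100 + 1 = 279/100 = 2.79 bits/symbol.

2.79 bits/symbol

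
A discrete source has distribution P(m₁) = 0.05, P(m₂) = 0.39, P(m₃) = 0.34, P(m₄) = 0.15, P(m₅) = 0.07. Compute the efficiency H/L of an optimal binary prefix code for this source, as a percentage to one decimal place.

97.7%

Entropy H = −Σ p log₂ p ≈ 1.9542 bits.
Huffman merges: 1/20+7/100→3/25; 3/25+3/20→27/100; 27/100+17/50→61/100; 39/100+61/100→1. L = 2 ≈ 2.0000.
Efficiency = H/L = 1.9542/2.0000 = 97.7%.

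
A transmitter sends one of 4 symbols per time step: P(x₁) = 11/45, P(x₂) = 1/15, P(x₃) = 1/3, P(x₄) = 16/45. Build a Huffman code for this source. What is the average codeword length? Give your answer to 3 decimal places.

1.956 bits/symbol

Repeatedly combine the two least-probable nodes; the expected code length is the sum of the merged weights.
merge 1/15 + 11/45 → 14/45
merge 14/45 + 1/3 → 29/45
merge 16/45 + 29/45 → 1
L = 14/45 + 29/45 + 1 = 88/45 ≈ 1.956 bits/symbol.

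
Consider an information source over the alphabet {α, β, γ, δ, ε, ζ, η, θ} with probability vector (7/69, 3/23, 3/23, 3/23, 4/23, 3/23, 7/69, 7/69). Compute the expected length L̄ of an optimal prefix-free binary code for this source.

Repeatedly combine the two least-probable nodes; the expected code length is the sum of the merged weights.
merge 7/69 + 7/69 → 14/69
merge 7/69 + 3/23 → 16/69
merge 3/23 + 3/23 → 6/23
merge 3/23 + 4/23 → 7/23
merge 14/69 + 16/69 → 10/23
merge 6/23 + 7/23 → 13/23
merge 10/23 + 13/23 → 1
L = 14/69 + 16/69 + 6/23 + 7/23 + 10/23 + 13/23 + 1 = 3 bits/symbol.

3 bits/symbol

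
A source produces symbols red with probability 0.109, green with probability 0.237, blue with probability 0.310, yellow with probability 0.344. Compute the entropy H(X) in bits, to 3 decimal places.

1.894 bits

H = −Σ pᵢ log₂ pᵢ.
−0.109·log₂(0.109) = 0.3485
−0.237·log₂(0.237) = 0.4923
−0.310·log₂(0.310) = 0.5238
−0.344·log₂(0.344) = 0.5296
Sum ≈ 1.8942 → 1.894 bits.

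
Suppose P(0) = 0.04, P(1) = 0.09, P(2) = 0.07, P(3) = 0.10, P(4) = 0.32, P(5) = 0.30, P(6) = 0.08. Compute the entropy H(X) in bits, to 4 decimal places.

H = −Σ pᵢ log₂ pᵢ.
−0.04·log₂(0.04) = 0.1858
−0.09·log₂(0.09) = 0.3127
−0.07·log₂(0.07) = 0.2686
−0.10·log₂(0.10) = 0.3322
−0.32·log₂(0.32) = 0.5260
−0.30·log₂(0.30) = 0.5211
−0.08·log₂(0.08) = 0.2915
Sum ≈ 2.4378 → 2.4378 bits.

2.4378 bits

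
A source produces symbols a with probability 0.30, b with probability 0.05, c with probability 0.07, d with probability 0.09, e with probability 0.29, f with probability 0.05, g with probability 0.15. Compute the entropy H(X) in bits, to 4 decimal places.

H = −Σ pᵢ log₂ pᵢ.
−0.30·log₂(0.30) = 0.5211
−0.05·log₂(0.05) = 0.2161
−0.07·log₂(0.07) = 0.2686
−0.09·log₂(0.09) = 0.3127
−0.29·log₂(0.29) = 0.5179
−0.05·log₂(0.05) = 0.2161
−0.15·log₂(0.15) = 0.4105
Sum ≈ 2.4629 → 2.4629 bits.

2.4629 bits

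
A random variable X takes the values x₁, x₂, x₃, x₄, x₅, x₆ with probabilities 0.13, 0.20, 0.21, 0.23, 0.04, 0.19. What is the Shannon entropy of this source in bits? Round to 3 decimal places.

2.449 bits

H = −Σ pᵢ log₂ pᵢ.
−0.13·log₂(0.13) = 0.3826
−0.20·log₂(0.20) = 0.4644
−0.21·log₂(0.21) = 0.4728
−0.23·log₂(0.23) = 0.4877
−0.04·log₂(0.04) = 0.1858
−0.19·log₂(0.19) = 0.4552
Sum ≈ 2.4485 → 2.449 bits.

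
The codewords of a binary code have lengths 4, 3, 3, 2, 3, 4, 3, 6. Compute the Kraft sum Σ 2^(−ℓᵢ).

With common denominator 2^6 = 64: Σ 2^(−ℓᵢ) = 4/64 + 8/64 + 8/64 + 16/64 + 8/64 + 4/64 + 8/64 + 1/64 = 57/64 = 0.890625.

0.890625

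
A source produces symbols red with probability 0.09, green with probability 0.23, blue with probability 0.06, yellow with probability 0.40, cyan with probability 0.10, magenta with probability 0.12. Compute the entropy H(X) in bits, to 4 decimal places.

2.2719 bits

H = −Σ pᵢ log₂ pᵢ.
−0.09·log₂(0.09) = 0.3127
−0.23·log₂(0.23) = 0.4877
−0.06·log₂(0.06) = 0.2435
−0.40·log₂(0.40) = 0.5288
−0.10·log₂(0.10) = 0.3322
−0.12·log₂(0.12) = 0.3671
Sum ≈ 2.2719 → 2.2719 bits.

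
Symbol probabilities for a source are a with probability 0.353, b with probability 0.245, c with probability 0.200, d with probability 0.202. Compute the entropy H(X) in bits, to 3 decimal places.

H = −Σ pᵢ log₂ pᵢ.
−0.353·log₂(0.353) = 0.5303
−0.245·log₂(0.245) = 0.4971
−0.200·log₂(0.200) = 0.4644
−0.202·log₂(0.202) = 0.4661
Sum ≈ 1.9580 → 1.958 bits.

1.958 bits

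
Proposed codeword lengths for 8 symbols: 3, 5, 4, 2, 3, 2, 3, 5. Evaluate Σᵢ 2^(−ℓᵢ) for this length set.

With common denominator 2^5 = 32: Σ 2^(−ℓᵢ) = 4/32 + 1/32 + 2/32 + 8/32 + 4/32 + 8/32 + 4/32 + 1/32 = 32/32 = 1.

1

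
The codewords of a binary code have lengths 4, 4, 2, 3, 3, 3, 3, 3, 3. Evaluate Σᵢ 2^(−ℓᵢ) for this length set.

With common denominator 2^4 = 16: Σ 2^(−ℓᵢ) = 1/16 + 1/16 + 4/16 + 2/16 + 2/16 + 2/16 + 2/16 + 2/16 + 2/16 = 18/16 = 1.125.

1.125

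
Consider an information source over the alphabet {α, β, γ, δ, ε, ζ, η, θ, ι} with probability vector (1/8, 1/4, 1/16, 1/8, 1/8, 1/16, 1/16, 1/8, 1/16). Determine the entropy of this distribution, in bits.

Each probability is a power of 1/2, so log₂(1/p) is an integer.
H = Σ p·log₂(1/p) = 1/8·3 + 1/4·2 + 1/16·4 + 1/8·3 + 1/8·3 + 1/16·4 + 1/16·4 + 1/8·3 + 1/16·4 = 3 bits.

3 bits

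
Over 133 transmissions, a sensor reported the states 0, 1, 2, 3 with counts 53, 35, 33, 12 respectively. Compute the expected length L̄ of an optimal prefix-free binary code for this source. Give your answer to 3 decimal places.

1.940 bits/symbol

Probabilities are the counts divided by 133.
Repeatedly combine the two least-probable nodes; the expected code length is the sum of the merged weights.
merge 12/133 + 33/133 → 45/133
merge 5/19 + 45/133 → 80/133
merge 53/133 + 80/133 → 1
L = 45/133 + 80/133 + 1 = 258/133 ≈ 1.940 bits/symbol.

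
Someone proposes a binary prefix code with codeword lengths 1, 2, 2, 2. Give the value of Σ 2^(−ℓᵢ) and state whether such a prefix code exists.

With common denominator 2^2 = 4: Σ 2^(−ℓᵢ) = 2/4 + 1/4 + 1/4 + 1/4 = 5/4 = 1.25.
Kraft's inequality requires Σ ≤ 1; here Σ = 1.25 > 1, so no such prefix code exists.

1.25; no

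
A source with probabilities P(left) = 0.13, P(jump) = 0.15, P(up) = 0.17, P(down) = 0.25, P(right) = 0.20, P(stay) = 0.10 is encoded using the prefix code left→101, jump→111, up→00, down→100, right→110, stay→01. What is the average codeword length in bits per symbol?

2.73 bits/symbol

L̄ = Σ pᵢ·ℓᵢ = 0.13·3 + 0.15·3 + 0.17·2 + 0.25·3 + 0.20·3 + 0.10·2 = 2.73 bits/symbol.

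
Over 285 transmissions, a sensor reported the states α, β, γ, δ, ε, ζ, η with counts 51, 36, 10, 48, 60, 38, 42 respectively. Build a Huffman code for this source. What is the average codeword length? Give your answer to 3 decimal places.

2.772 bits/symbol

Probabilities are the counts divided by 285.
Repeatedly combine the two least-probable nodes; the expected code length is the sum of the merged weights.
merge 2/57 + 12/95 → 46/285
merge 2/15 + 14/95 → 16/57
merge 46/285 + 16/95 → 94/285
merge 17/95 + 4/19 → 37/95
merge 16/57 + 94/285 → 58/95
merge 37/95 + 58/95 → 1
L = 46/285 + 16/57 + 94/285 + 37/95 + 58/95 + 1 = 158/57 ≈ 2.772 bits/symbol.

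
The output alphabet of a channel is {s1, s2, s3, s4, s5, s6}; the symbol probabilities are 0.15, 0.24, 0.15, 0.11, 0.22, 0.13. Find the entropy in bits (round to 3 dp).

2.529 bits

H = −Σ pᵢ log₂ pᵢ.
−0.15·log₂(0.15) = 0.4105
−0.24·log₂(0.24) = 0.4941
−0.15·log₂(0.15) = 0.4105
−0.11·log₂(0.11) = 0.3503
−0.22·log₂(0.22) = 0.4806
−0.13·log₂(0.13) = 0.3826
Sum ≈ 2.5287 → 2.529 bits.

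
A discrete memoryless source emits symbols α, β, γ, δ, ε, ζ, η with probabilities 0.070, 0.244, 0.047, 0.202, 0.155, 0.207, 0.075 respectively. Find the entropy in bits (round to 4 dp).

H = −Σ pᵢ log₂ pᵢ.
−0.070·log₂(0.070) = 0.2686
−0.244·log₂(0.244) = 0.4966
−0.047·log₂(0.047) = 0.2073
−0.202·log₂(0.202) = 0.4661
−0.155·log₂(0.155) = 0.4169
−0.207·log₂(0.207) = 0.4704
−0.075·log₂(0.075) = 0.2803
Sum ≈ 2.6061 → 2.6061 bits.

2.6061 bits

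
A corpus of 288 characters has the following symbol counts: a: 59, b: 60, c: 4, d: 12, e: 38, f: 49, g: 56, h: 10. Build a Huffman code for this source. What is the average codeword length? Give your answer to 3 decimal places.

Probabilities are the counts divided by 288.
Repeatedly combine the two least-probable nodes; the expected code length is the sum of the merged weights.
merge 1/72 + 5/144 → 7/144
merge 1/24 + 7/144 → 13/144
merge 13/144 + 19/144 → 2/9
merge 49/288 + 7/36 → 35/96
merge 59/288 + 5/24 → 119/288
merge 2/9 + 35/96 → 169/288
merge 119/288 + 169/288 → 1
L = 7/144 + 13/144 + 2/9 + 35/96 + 119/288 + 169/288 + 1 = 785/288 ≈ 2.726 bits/symbol.

2.726 bits/symbol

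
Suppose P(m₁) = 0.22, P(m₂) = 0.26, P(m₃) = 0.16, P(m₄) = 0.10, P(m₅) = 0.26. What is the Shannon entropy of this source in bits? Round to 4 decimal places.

2.2464 bits

H = −Σ pᵢ log₂ pᵢ.
−0.22·log₂(0.22) = 0.4806
−0.26·log₂(0.26) = 0.5053
−0.16·log₂(0.16) = 0.4230
−0.10·log₂(0.10) = 0.3322
−0.26·log₂(0.26) = 0.5053
Sum ≈ 2.2464 → 2.2464 bits.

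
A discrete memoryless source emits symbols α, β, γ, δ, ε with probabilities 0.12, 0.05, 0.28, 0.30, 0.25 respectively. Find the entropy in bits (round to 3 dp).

2.118 bits

H = −Σ pᵢ log₂ pᵢ.
−0.12·log₂(0.12) = 0.3671
−0.05·log₂(0.05) = 0.2161
−0.28·log₂(0.28) = 0.5142
−0.30·log₂(0.30) = 0.5211
−0.25·log₂(0.25) = 0.5000
Sum ≈ 2.1185 → 2.118 bits.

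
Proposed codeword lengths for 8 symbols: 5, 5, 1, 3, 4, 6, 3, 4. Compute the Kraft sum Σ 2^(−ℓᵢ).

0.953125

With common denominator 2^6 = 64: Σ 2^(−ℓᵢ) = 2/64 + 2/64 + 32/64 + 8/64 + 4/64 + 1/64 + 8/64 + 4/64 = 61/64 = 0.953125.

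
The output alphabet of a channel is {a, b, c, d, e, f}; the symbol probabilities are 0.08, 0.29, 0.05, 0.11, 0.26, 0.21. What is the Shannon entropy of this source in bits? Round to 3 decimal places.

H = −Σ pᵢ log₂ pᵢ.
−0.08·log₂(0.08) = 0.2915
−0.29·log₂(0.29) = 0.5179
−0.05·log₂(0.05) = 0.2161
−0.11·log₂(0.11) = 0.3503
−0.26·log₂(0.26) = 0.5053
−0.21·log₂(0.21) = 0.4728
Sum ≈ 2.3539 → 2.354 bits.

2.354 bits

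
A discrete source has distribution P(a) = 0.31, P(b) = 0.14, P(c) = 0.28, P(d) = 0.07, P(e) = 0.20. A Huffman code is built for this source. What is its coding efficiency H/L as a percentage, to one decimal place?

Entropy H = −Σ p log₂ p ≈ 2.1681 bits.
Huffman merges: 7/100+7/50→21/100; 1/5+21/100→41/100; 7/25+31/100→59/100; 41/100+59/100→1. L = 221/100 ≈ 2.2100.
Efficiency = H/L = 2.1681/2.2100 = 98.1%.

98.1%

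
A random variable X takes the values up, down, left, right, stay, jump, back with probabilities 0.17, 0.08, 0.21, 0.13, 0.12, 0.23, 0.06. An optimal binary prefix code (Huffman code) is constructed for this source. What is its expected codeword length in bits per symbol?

2.7 bits/symbol

Repeatedly combine the two least-probable nodes; the expected code length is the sum of the merged weights.
merge 3/50 + 2/25 → 7/50
merge 3/25 + 13/100 → 1/4
merge 7/50 + 17/100 → 31/100
merge 21/100 + 23/100 → 11/25
merge 1/4 + 31/100 → 14/25
merge 11/25 + 14/25 → 1
L = 7/50 + 1/4 + 31/100 + 11/25 + 14/25 + 1 = 27/10 = 2.7 bits/symbol.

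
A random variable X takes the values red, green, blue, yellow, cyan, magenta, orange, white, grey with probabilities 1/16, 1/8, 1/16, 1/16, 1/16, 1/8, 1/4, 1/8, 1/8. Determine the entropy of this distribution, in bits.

Each probability is a power of 1/2, so log₂(1/p) is an integer.
H = Σ p·log₂(1/p) = 1/16·4 + 1/8·3 + 1/16·4 + 1/16·4 + 1/16·4 + 1/8·3 + 1/4·2 + 1/8·3 + 1/8·3 = 3 bits.

3 bits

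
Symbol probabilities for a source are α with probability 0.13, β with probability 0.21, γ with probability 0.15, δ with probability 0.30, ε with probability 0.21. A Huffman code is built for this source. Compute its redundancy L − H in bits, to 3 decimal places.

0.020 bits

Entropy H = −Σ p log₂ p ≈ 2.2599 bits.
Huffman merges: 13/100+3/20→7/25; 21/100+21/100→21/50; 7/25+3/10→29/50; 21/50+29/50→1. L = 57/25 ≈ 2.2800.
L − H = 2.2800 − 2.2599 = 0.020 bits.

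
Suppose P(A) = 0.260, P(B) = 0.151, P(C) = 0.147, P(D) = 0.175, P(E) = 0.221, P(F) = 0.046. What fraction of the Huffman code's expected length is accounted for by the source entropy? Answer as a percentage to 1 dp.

97.2%

Entropy H = −Σ p log₂ p ≈ 2.4494 bits.
Huffman merges: 23/500+147/1000→193/1000; 151/1000+7/40→163/500; 193/1000+221/1000→207/500; 13/50+163/500→293/500; 207/500+293/500→1. L = 2519/1000 ≈ 2.5190.
Efficiency = H/L = 2.4494/2.5190 = 97.2%.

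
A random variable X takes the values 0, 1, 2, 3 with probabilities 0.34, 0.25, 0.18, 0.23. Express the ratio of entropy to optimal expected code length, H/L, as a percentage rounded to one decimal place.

Entropy H = −Σ p log₂ p ≈ 1.9621 bits.
Huffman merges: 9/50+23/100→41/100; 1/4+17/50→59/100; 41/100+59/100→1. L = 2 ≈ 2.0000.
Efficiency = H/L = 1.9621/2.0000 = 98.1%.

98.1%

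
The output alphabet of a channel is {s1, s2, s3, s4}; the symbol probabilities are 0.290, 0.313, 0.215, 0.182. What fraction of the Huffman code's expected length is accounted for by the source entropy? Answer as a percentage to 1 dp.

98.3%

Entropy H = −Σ p log₂ p ≈ 1.9666 bits.
Huffman merges: 91/500+43/200→397/1000; 29/100+313/1000→603/1000; 397/1000+603/1000→1. L = 2 ≈ 2.0000.
Efficiency = H/L = 1.9666/2.0000 = 98.3%.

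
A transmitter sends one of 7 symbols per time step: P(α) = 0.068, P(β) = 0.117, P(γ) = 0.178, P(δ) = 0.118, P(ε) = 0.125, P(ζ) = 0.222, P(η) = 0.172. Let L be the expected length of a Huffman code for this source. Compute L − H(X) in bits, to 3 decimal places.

Entropy H = −Σ p log₂ p ≈ 2.7268 bits.
Huffman merges: 17/250+117/1000→37/200; 59/500+1/8→243/1000; 43/250+89/500→7/20; 37/200+111/500→407/1000; 243/1000+7/20→593/1000; 407/1000+593/1000→1. L = 1389/500 ≈ 2.7780.
L − H = 2.7780 − 2.7268 = 0.051 bits.

0.051 bits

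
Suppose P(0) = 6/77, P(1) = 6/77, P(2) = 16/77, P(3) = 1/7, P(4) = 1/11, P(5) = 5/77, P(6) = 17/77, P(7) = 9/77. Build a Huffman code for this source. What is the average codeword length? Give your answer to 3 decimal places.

2.883 bits/symbol

Repeatedly combine the two least-probable nodes; the expected code length is the sum of the merged weights.
merge 5/77 + 6/77 → 1/7
merge 6/77 + 1/11 → 13/77
merge 9/77 + 1/7 → 20/77
merge 1/7 + 13/77 → 24/77
merge 16/77 + 17/77 → 3/7
merge 20/77 + 24/77 → 4/7
merge 3/7 + 4/7 → 1
L = 1/7 + 13/77 + 20/77 + 24/77 + 3/7 + 4/7 + 1 = 222/77 ≈ 2.883 bits/symbol.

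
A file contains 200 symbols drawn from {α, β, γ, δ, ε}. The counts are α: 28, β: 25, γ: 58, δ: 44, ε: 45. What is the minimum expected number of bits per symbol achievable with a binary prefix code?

Probabilities are the counts divided by 200.
Repeatedly combine the two least-probable nodes; the expected code length is the sum of the merged weights.
merge 1/8 + 7/50 → 53/200
merge 11/50 + 9/40 → 89/200
merge 53/200 + 29/100 → 111/200
merge 89/200 + 111/200 → 1
L = 53/200 + 89/200 + 111/200 + 1 = 453/200 = 2.265 bits/symbol.

2.265 bits/symbol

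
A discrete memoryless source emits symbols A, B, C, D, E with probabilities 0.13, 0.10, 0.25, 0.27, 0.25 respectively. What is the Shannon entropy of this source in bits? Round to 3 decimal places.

H = −Σ pᵢ log₂ pᵢ.
−0.13·log₂(0.13) = 0.3826
−0.10·log₂(0.10) = 0.3322
−0.25·log₂(0.25) = 0.5000
−0.27·log₂(0.27) = 0.5100
−0.25·log₂(0.25) = 0.5000
Sum ≈ 2.2249 → 2.225 bits.

2.225 bits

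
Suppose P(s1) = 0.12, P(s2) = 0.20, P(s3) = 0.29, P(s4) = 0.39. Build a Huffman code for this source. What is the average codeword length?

1.93 bits/symbol

Repeatedly combine the two least-probable nodes; the expected code length is the sum of the merged weights.
merge 3/25 + 1/5 → 8/25
merge 29/100 + 8/25 → 61/100
merge 39/100 + 61/100 → 1
L = 8/25 + 61/100 + 1 = 193/100 = 1.93 bits/symbol.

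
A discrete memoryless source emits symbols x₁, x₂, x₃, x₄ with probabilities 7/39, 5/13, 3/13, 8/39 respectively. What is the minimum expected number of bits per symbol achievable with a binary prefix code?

Repeatedly combine the two least-probable nodes; the expected code length is the sum of the merged weights.
merge 7/39 + 8/39 → 5/13
merge 3/13 + 5/13 → 8/13
merge 5/13 + 8/13 → 1
L = 5/13 + 8/13 + 1 = 2 bits/symbol.

2 bits/symbol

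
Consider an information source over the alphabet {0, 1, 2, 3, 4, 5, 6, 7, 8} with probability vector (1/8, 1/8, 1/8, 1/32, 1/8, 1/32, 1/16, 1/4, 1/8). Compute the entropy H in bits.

2.9375 bits

Each probability is a power of 1/2, so log₂(1/p) is an integer.
H = Σ p·log₂(1/p) = 1/8·3 + 1/8·3 + 1/8·3 + 1/32·5 + 1/8·3 + 1/32·5 + 1/16·4 + 1/4·2 + 1/8·3 = 2.9375 bits.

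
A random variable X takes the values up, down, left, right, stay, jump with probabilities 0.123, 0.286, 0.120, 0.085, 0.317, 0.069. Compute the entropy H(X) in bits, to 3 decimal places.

H = −Σ pᵢ log₂ pᵢ.
−0.123·log₂(0.123) = 0.3719
−0.286·log₂(0.286) = 0.5165
−0.120·log₂(0.120) = 0.3671
−0.085·log₂(0.085) = 0.3023
−0.317·log₂(0.317) = 0.5254
−0.069·log₂(0.069) = 0.2662
Sum ≈ 2.3493 → 2.349 bits.

2.349 bits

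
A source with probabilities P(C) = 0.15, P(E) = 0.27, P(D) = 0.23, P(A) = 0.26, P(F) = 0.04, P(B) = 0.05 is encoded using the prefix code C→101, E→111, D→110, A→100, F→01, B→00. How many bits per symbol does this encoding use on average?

L̄ = Σ pᵢ·ℓᵢ = 0.15·3 + 0.27·3 + 0.23·3 + 0.26·3 + 0.04·2 + 0.05·2 = 2.91 bits/symbol.

2.91 bits/symbol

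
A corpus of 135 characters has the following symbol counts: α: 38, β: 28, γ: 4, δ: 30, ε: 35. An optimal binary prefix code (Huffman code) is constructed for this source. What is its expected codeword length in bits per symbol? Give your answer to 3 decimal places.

2.237 bits/symbol

Probabilities are the counts divided by 135.
Repeatedly combine the two least-probable nodes; the expected code length is the sum of the merged weights.
merge 4/135 + 28/135 → 32/135
merge 2/9 + 32/135 → 62/135
merge 7/27 + 38/135 → 73/135
merge 62/135 + 73/135 → 1
L = 32/135 + 62/135 + 73/135 + 1 = 302/135 ≈ 2.237 bits/symbol.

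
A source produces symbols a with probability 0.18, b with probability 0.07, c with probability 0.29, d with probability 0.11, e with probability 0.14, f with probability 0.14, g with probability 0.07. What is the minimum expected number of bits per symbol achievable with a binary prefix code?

2.67 bits/symbol

Repeatedly combine the two least-probable nodes; the expected code length is the sum of the merged weights.
merge 7/100 + 7/100 → 7/50
merge 11/100 + 7/50 → 1/4
merge 7/50 + 7/50 → 7/25
merge 9/50 + 1/4 → 43/100
merge 7/25 + 29/100 → 57/100
merge 43/100 + 57/100 → 1
L = 7/50 + 1/4 + 7/25 + 43/100 + 57/100 + 1 = 267/100 = 2.67 bits/symbol.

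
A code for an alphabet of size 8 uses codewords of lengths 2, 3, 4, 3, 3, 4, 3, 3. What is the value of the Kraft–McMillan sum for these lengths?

With common denominator 2^4 = 16: Σ 2^(−ℓᵢ) = 4/16 + 2/16 + 1/16 + 2/16 + 2/16 + 1/16 + 2/16 + 2/16 = 16/16 = 1.

1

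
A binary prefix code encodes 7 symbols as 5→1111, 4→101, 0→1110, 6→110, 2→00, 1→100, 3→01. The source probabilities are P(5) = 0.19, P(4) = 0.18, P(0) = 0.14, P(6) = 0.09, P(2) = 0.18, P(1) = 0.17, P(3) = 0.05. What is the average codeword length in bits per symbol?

3.1 bits/symbol

L̄ = Σ pᵢ·ℓᵢ = 0.19·4 + 0.18·3 + 0.14·4 + 0.09·3 + 0.18·2 + 0.17·3 + 0.05·2 = 3.1 bits/symbol.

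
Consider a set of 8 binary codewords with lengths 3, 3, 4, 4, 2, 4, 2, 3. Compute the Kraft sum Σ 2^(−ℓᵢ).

With common denominator 2^4 = 16: Σ 2^(−ℓᵢ) = 2/16 + 2/16 + 1/16 + 1/16 + 4/16 + 1/16 + 4/16 + 2/16 = 17/16 = 1.0625.

1.0625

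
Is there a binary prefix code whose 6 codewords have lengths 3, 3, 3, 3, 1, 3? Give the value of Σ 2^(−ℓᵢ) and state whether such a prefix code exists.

With common denominator 2^3 = 8: Σ 2^(−ℓᵢ) = 1/8 + 1/8 + 1/8 + 1/8 + 4/8 + 1/8 = 9/8 = 1.125.
Kraft's inequality requires Σ ≤ 1; here Σ = 1.125 > 1, so no such prefix code exists.

1.125; no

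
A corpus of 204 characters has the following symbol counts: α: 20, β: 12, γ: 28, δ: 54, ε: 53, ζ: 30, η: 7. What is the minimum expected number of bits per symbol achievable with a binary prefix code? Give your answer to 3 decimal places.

2.569 bits/symbol

Probabilities are the counts divided by 204.
Repeatedly combine the two least-probable nodes; the expected code length is the sum of the merged weights.
merge 7/204 + 1/17 → 19/204
merge 19/204 + 5/51 → 13/68
merge 7/51 + 5/34 → 29/102
merge 13/68 + 53/204 → 23/51
merge 9/34 + 29/102 → 28/51
merge 23/51 + 28/51 → 1
L = 19/204 + 13/68 + 29/102 + 23/51 + 28/51 + 1 = 131/51 ≈ 2.569 bits/symbol.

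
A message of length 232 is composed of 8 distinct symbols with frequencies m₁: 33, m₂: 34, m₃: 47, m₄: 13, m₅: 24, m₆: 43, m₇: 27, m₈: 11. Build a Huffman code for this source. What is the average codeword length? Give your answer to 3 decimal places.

2.901 bits/symbol

Probabilities are the counts divided by 232.
Repeatedly combine the two least-probable nodes; the expected code length is the sum of the merged weights.
merge 11/232 + 13/232 → 3/29
merge 3/29 + 3/29 → 6/29
merge 27/232 + 33/232 → 15/58
merge 17/116 + 43/232 → 77/232
merge 47/232 + 6/29 → 95/232
merge 15/58 + 77/232 → 137/232
merge 95/232 + 137/232 → 1
L = 3/29 + 6/29 + 15/58 + 77/232 + 95/232 + 137/232 + 1 = 673/232 ≈ 2.901 bits/symbol.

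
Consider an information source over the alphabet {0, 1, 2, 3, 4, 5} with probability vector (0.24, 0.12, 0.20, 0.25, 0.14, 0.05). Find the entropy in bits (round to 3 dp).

2.439 bits

H = −Σ pᵢ log₂ pᵢ.
−0.24·log₂(0.24) = 0.4941
−0.12·log₂(0.12) = 0.3671
−0.20·log₂(0.20) = 0.4644
−0.25·log₂(0.25) = 0.5000
−0.14·log₂(0.14) = 0.3971
−0.05·log₂(0.05) = 0.2161
Sum ≈ 2.4388 → 2.439 bits.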